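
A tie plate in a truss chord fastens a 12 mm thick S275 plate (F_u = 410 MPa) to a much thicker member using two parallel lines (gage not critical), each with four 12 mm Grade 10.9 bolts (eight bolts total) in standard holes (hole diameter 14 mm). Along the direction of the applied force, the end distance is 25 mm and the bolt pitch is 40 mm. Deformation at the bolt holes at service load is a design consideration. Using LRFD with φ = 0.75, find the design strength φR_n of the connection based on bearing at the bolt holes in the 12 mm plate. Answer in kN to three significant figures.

797 kN

Per bolt r_n = 1.2 l_c t F_u ≤ 2.4 d t F_u; upper limit = 2.4 × 12 × 12 × 410 / 1000 = 141.7 kN.
Edge bolt: l_c = 25 − 14/2 = 18 mm → 1.2 × 18 × 12 × 410 / 1000 = 106.3 → r_n = 106.3 kN.
Interior bolts: l_c = 40 − 14 = 26 mm → 1.2 × 26 × 12 × 410 / 1000 = 153.5 → r_n = 141.7 kN.
R_n = 2 × 106.3 + 6 × 141.7 = 1063 kN.
Design strength φR_n = 0.75 × 1063 = 797 kN.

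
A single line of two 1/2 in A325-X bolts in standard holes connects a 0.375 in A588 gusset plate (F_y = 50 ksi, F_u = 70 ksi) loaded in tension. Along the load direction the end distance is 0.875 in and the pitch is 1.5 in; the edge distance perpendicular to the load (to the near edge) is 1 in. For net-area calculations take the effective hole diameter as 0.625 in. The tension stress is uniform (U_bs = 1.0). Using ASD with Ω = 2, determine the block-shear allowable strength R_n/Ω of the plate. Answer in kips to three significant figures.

Shear plane L_v = 0.875 + 1·1.5 = 2.375 in; A_gv = 2.375 × 0.375 = 0.8906 in².
A_nv = (2.375 − 1.5·0.625) × 0.375 = 0.5391 in².
A_nt = (1 − 0.5·0.625) × 0.375 = 0.2578 in².
0.6 F_u A_nv = 22.64 kips; 0.6 F_y A_gv = 26.72 kips → shear rupture governs the shear term.
R_n = 22.64 + 1.0 × 70 × 0.2578 = 40.69 kips.
Allowable strength R_n/Ω = 40.69 / 2 = 20.3 kips.

20.3 kips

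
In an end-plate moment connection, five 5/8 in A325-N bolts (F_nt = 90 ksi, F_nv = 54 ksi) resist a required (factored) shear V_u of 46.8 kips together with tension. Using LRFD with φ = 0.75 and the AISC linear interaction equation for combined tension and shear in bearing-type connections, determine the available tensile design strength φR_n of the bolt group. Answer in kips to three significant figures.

56.6 kips

A_b = π·0.625²/4 = 0.3068 in²; f_rv = 46.8 / (5 × 0.3068) = 30.51 ksi.
F'_nt = 1.3 F_nt − (F_nt / φF_nv) f_rv = 1.3·90 − (90/(0.75·54))·30.51 = 49.2 ksi, capped at F_nt → F'_nt = 49.2 ksi.
R_n = F'_nt · A_b · n = 49.2 × 0.3068 × 5 = 75.48 kips.
Design strength φR_n = 0.75 × 75.48 = 56.6 kips.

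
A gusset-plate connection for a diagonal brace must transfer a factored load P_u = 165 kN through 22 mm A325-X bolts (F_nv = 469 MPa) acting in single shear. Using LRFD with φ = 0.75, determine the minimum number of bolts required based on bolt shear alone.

A_b = π·22²/4 = 380.1 mm².
Per-bolt design strength φR_n = 0.75 × 469 × 380.1 × 1 / 1000 = 133.7 kN.
n ≥ 165 / 133.7 = 1.234 → use 2 bolts.

2 bolts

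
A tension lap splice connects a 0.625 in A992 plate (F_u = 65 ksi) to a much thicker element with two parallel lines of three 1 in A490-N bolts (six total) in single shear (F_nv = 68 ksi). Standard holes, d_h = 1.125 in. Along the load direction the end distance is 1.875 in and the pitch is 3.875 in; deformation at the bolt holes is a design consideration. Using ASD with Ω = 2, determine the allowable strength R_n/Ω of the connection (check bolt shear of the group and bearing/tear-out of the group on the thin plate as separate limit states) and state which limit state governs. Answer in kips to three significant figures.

160 kips (bolt shear governs)

Bolt shear: A_b = π·1²/4 = 0.7854 in²; R_n = 68 × 0.7854 × 6 × 1 = 320.4 kips → 320.4 / 2 = 160 kips.
Bearing (1.2 l_c t F_u ≤ 2.4 d t F_u): upper limit = 2.4·1·0.625·65 = 97.5 kips.
  Edge l_c = 1.875 − 1.125/2 = 1.312 → r_n = 63.98 kips; interior l_c = 3.875 − 1.125 = 2.75 → r_n = 97.5 kips.
  R_n,bearing = 2·63.98 + 4·97.5 = 518 kips → 518 / 2 = 259 kips.
Bolt shear governs: 160 kips.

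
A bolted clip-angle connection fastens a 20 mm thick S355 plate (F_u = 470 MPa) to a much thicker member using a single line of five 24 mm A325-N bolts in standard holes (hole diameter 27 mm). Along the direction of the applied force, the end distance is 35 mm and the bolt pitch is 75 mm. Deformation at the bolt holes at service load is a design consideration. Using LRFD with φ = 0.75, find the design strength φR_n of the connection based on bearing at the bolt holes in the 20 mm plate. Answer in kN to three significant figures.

1810 kN

Per bolt r_n = 1.2 l_c t F_u ≤ 2.4 d t F_u; upper limit = 2.4 × 24 × 20 × 470 / 1000 = 541.4 kN.
Edge bolt: l_c = 35 − 27/2 = 21.5 mm → 1.2 × 21.5 × 20 × 470 / 1000 = 242.5 → r_n = 242.5 kN.
Interior bolts: l_c = 75 − 27 = 48 mm → 1.2 × 48 × 20 × 470 / 1000 = 541.4 → r_n = 541.4 kN.
R_n = 1 × 242.5 + 4 × 541.4 = 2408 kN.
Design strength φR_n = 0.75 × 2408 = 1810 kN.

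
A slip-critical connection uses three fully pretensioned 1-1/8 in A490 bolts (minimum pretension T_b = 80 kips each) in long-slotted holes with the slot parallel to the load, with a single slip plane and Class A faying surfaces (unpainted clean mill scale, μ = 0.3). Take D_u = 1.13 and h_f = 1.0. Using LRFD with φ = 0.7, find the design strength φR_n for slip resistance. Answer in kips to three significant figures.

57 kips

R_n = μ · D_u · h_f · T_b · n_s · n_b = 0.3 × 1.13 × 1.0 × 80 × 1 × 3 = 81.36 kips.
Design strength φR_n = 0.7 × 81.36 = 57 kips.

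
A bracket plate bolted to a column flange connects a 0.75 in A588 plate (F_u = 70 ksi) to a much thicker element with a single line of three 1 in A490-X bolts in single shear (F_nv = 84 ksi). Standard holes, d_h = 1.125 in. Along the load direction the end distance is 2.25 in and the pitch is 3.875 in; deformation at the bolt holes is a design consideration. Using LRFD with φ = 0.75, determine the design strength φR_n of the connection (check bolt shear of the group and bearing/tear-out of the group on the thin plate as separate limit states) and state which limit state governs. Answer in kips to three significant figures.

Bolt shear: A_b = π·1²/4 = 0.7854 in²; R_n = 84 × 0.7854 × 3 × 1 = 197.9 kips → 0.75 × 197.9 = 148 kips.
Bearing (1.2 l_c t F_u ≤ 2.4 d t F_u): upper limit = 2.4·1·0.75·70 = 126 kips.
  Edge l_c = 2.25 − 1.125/2 = 1.688 → r_n = 106.3 kips; interior l_c = 3.875 − 1.125 = 2.75 → r_n = 126 kips.
  R_n,bearing = 1·106.3 + 2·126 = 358.3 kips → 0.75 × 358.3 = 269 kips.
Bolt shear governs: 148 kips.

148 kips (bolt shear governs)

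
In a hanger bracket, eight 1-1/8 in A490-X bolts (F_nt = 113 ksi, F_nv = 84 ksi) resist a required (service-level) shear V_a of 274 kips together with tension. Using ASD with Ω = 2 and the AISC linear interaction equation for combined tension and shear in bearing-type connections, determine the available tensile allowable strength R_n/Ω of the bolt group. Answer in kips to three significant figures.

A_b = π·1.125²/4 = 0.994 in²; f_rv = 274 / (8 × 0.994) = 34.46 ksi.
F'_nt = 1.3 F_nt − (Ω F_nt / F_nv) f_rv = 1.3·113 − (2·113/84)·34.46 = 54.2 ksi, capped at F_nt → F'_nt = 54.2 ksi.
R_n = F'_nt · A_b · n = 54.2 × 0.994 × 8 = 431 kips.
Allowable strength R_n/Ω = 431 / 2 = 215 kips.

215 kips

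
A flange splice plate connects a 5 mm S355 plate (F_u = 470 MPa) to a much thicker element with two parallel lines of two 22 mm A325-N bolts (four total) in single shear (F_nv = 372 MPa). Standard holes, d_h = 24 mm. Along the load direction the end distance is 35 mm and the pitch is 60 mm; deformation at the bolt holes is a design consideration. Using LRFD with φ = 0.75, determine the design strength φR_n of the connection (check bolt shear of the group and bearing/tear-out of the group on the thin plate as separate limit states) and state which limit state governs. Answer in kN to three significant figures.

Bolt shear: A_b = π·22²/4 = 380.1 mm²; R_n = 372 × 380.1 × 4 × 1 / 1000 = 565.6 kN → 0.75 × 565.6 = 424 kN.
Bearing (1.2 l_c t F_u ≤ 2.4 d t F_u): upper limit = 2.4·22·5·470 / 1000 = 124.1 kN.
  Edge l_c = 35 − 24/2 = 23 → r_n = 64.86 kN; interior l_c = 60 − 24 = 36 → r_n = 101.5 kN.
  R_n,bearing = 2·64.86 + 2·101.5 = 332.8 kN → 0.75 × 332.8 = 250 kN.
Bearing governs: 250 kN.

250 kN (bearing governs)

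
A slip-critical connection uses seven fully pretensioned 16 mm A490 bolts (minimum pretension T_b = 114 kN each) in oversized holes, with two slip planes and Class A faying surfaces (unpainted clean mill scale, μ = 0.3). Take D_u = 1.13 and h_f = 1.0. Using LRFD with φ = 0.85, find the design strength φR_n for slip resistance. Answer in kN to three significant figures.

460 kN

R_n = μ · D_u · h_f · T_b · n_s · n_b = 0.3 × 1.13 × 1.0 × 114 × 2 × 7 = 541 kN.
Design strength φR_n = 0.85 × 541 = 460 kN.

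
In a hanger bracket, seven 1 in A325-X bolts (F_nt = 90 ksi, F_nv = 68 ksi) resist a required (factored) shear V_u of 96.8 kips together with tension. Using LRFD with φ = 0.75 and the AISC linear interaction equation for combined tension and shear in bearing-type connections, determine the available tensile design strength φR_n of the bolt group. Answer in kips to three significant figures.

A_b = π·1²/4 = 0.7854 in²; f_rv = 96.8 / (7 × 0.7854) = 17.61 ksi.
F'_nt = 1.3 F_nt − (F_nt / φF_nv) f_rv = 1.3·90 − (90/(0.75·68))·17.61 = 85.93 ksi, capped at F_nt → F'_nt = 85.93 ksi.
R_n = F'_nt · A_b · n = 85.93 × 0.7854 × 7 = 472.4 kips.
Design strength φR_n = 0.75 × 472.4 = 354 kips.

354 kips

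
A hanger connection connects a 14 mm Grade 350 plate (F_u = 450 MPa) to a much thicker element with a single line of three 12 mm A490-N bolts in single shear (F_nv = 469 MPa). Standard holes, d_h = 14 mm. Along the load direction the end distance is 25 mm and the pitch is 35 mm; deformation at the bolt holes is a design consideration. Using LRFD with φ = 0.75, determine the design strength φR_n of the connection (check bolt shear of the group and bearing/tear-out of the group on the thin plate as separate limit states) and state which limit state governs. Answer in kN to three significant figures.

119 kN (bolt shear governs)

Bolt shear: A_b = π·12²/4 = 113.1 mm²; R_n = 469 × 113.1 × 3 × 1 / 1000 = 159.1 kN → 0.75 × 159.1 = 119 kN.
Bearing (1.2 l_c t F_u ≤ 2.4 d t F_u): upper limit = 2.4·12·14·450 / 1000 = 181.4 kN.
  Edge l_c = 25 − 14/2 = 18 → r_n = 136.1 kN; interior l_c = 35 − 14 = 21 → r_n = 158.8 kN.
  R_n,bearing = 1·136.1 + 2·158.8 = 453.6 kN → 0.75 × 453.6 = 340 kN.
Bolt shear governs: 119 kN.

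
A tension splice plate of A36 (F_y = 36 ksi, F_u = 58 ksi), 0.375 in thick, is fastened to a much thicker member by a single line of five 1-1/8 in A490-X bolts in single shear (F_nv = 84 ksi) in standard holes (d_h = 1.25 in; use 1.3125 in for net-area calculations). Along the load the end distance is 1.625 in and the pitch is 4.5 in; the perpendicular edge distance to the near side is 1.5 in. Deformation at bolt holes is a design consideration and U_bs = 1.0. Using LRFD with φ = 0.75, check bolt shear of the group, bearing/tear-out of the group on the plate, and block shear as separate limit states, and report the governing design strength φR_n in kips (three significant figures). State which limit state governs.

Bolt shear: A_b = π·1.125²/4 = 0.994 in²; R_n = 84 × 0.994 × 5 × 1 = 417.5 kips → 0.75 × 417.5 = 313 kips.
Bearing: edge l_c = 1, r_n = 26.1 kips; interior l_c = 3.25, r_n = 58.72 kips; R_n = 26.1 + 4·58.72 = 261 kips → 196 kips.
Block shear: A_gv = 7.359, A_nv = 5.145, A_nt = 0.3164 in²; R_n = min(0.6F_uA_nv, 0.6F_yA_gv) + U_bs·F_u·A_nt = 177.3 kips → 133 kips.
Block shear governs: 133 kips.

133 kips (block shear governs)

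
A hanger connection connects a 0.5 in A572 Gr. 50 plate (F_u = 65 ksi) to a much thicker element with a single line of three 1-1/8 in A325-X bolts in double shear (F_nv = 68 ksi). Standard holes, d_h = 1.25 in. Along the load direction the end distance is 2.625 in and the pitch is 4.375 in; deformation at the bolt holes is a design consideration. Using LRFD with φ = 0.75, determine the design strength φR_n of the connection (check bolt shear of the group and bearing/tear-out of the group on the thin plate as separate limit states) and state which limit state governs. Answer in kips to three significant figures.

190 kips (bearing governs)

Bolt shear: A_b = π·1.125²/4 = 0.994 in²; R_n = 68 × 0.994 × 3 × 2 = 405.6 kips → 0.75 × 405.6 = 304 kips.
Bearing (1.2 l_c t F_u ≤ 2.4 d t F_u): upper limit = 2.4·1.125·0.5·65 = 87.75 kips.
  Edge l_c = 2.625 − 1.25/2 = 2 → r_n = 78 kips; interior l_c = 4.375 − 1.25 = 3.125 → r_n = 87.75 kips.
  R_n,bearing = 1·78 + 2·87.75 = 253.5 kips → 0.75 × 253.5 = 190 kips.
Bearing governs: 190 kips.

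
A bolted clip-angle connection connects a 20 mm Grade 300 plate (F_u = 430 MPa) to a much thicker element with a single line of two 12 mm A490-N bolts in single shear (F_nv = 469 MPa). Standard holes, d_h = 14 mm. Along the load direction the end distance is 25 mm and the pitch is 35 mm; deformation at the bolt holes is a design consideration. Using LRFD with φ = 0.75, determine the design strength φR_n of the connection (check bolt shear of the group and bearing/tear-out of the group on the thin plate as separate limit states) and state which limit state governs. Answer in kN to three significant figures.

79.6 kN (bolt shear governs)

Bolt shear: A_b = π·12²/4 = 113.1 mm²; R_n = 469 × 113.1 × 2 × 1 / 1000 = 106.1 kN → 0.75 × 106.1 = 79.6 kN.
Bearing (1.2 l_c t F_u ≤ 2.4 d t F_u): upper limit = 2.4·12·20·430 / 1000 = 247.7 kN.
  Edge l_c = 25 − 14/2 = 18 → r_n = 185.8 kN; interior l_c = 35 − 14 = 21 → r_n = 216.7 kN.
  R_n,bearing = 1·185.8 + 1·216.7 = 402.5 kN → 0.75 × 402.5 = 302 kN.
Bolt shear governs: 79.6 kN.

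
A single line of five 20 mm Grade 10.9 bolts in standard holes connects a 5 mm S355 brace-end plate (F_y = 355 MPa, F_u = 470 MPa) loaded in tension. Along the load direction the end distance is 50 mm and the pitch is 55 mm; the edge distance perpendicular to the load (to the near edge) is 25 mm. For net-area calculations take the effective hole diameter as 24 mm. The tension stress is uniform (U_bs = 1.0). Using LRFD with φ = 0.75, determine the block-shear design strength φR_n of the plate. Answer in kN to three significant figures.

194 kN

Shear plane L_v = 50 + 4·55 = 270 mm; A_gv = 270 × 5 = 1350 mm².
A_nv = (270 − 4.5·24) × 5 = 810 mm².
A_nt = (25 − 0.5·24) × 5 = 65 mm².
0.6 F_u A_nv = 228.4 kN; 0.6 F_y A_gv = 287.6 kN → shear rupture governs the shear term.
R_n = 228.4 + 1.0 × 470 × 65 / 1000 = 259 kN.
Design strength φR_n = 0.75 × 259 = 194 kN.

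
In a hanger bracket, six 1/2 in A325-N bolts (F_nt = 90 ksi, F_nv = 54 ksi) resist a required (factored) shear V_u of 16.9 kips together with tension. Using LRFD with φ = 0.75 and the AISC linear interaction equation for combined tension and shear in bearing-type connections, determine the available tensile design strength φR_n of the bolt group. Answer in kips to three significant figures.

75.2 kips

A_b = π·0.5²/4 = 0.1963 in²; f_rv = 16.9 / (6 × 0.1963) = 14.35 ksi.
F'_nt = 1.3 F_nt − (F_nt / φF_nv) f_rv = 1.3·90 − (90/(0.75·54))·14.35 = 85.12 ksi, capped at F_nt → F'_nt = 85.12 ksi.
R_n = F'_nt · A_b · n = 85.12 × 0.1963 × 6 = 100.3 kips.
Design strength φR_n = 0.75 × 100.3 = 75.2 kips.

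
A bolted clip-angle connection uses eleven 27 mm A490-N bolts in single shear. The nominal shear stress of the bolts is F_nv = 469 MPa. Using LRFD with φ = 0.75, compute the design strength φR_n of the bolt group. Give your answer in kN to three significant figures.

A_b = π × 27² / 4 = 572.6 mm².
R_n = F_nv · A_b · n · n_s = 469 × 572.6 × 11 × 1 / 1000 = 2954 kN.
Design strength φR_n = 0.75 × 2954 = 2220 kN.

2220 kN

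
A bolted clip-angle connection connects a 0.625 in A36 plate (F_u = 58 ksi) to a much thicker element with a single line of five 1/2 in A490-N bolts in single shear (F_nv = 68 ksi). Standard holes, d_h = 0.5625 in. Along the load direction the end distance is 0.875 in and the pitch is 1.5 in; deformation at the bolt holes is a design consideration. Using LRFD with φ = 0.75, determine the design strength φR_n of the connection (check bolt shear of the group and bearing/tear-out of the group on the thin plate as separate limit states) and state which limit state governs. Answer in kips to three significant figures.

Bolt shear: A_b = π·0.5²/4 = 0.1963 in²; R_n = 68 × 0.1963 × 5 × 1 = 66.76 kips → 0.75 × 66.76 = 50.1 kips.
Bearing (1.2 l_c t F_u ≤ 2.4 d t F_u): upper limit = 2.4·0.5·0.625·58 = 43.5 kips.
  Edge l_c = 0.875 − 0.5625/2 = 0.5938 → r_n = 25.83 kips; interior l_c = 1.5 − 0.5625 = 0.9375 → r_n = 40.78 kips.
  R_n,bearing = 1·25.83 + 4·40.78 = 189 kips → 0.75 × 189 = 142 kips.
Bolt shear governs: 50.1 kips.

50.1 kips (bolt shear governs)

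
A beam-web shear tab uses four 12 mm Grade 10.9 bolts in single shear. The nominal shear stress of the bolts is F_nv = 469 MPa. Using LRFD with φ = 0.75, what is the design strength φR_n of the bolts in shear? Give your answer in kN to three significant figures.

159 kN

A_b = π × 12² / 4 = 113.1 mm².
R_n = F_nv · A_b · n · n_s = 469 × 113.1 × 4 × 1 / 1000 = 212.2 kN.
Design strength φR_n = 0.75 × 212.2 = 159 kN.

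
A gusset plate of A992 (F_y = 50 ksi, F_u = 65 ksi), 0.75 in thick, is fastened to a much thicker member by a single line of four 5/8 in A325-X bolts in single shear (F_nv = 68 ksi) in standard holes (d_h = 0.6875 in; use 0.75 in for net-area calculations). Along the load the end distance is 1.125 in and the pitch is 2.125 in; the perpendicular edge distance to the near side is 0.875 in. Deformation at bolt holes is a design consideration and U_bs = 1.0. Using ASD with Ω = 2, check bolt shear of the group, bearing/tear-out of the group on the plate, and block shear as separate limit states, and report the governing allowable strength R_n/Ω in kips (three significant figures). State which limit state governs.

Bolt shear: A_b = π·0.625²/4 = 0.3068 in²; R_n = 68 × 0.3068 × 4 × 1 = 83.45 kips → 83.45 / 2 = 41.7 kips.
Bearing: edge l_c = 0.7812, r_n = 45.7 kips; interior l_c = 1.438, r_n = 73.12 kips; R_n = 45.7 + 3·73.12 = 265.1 kips → 133 kips.
Block shear: A_gv = 5.625, A_nv = 3.656, A_nt = 0.375 in²; R_n = min(0.6F_uA_nv, 0.6F_yA_gv) + U_bs·F_u·A_nt = 167 kips → 83.5 kips.
Bolt shear governs: 41.7 kips.

41.7 kips (bolt shear governs)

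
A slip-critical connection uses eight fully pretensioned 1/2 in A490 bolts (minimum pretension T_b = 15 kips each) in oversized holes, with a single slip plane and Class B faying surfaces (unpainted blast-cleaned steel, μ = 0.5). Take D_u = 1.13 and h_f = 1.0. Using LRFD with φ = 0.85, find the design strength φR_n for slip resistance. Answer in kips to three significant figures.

57.6 kips

R_n = μ · D_u · h_f · T_b · n_s · n_b = 0.5 × 1.13 × 1.0 × 15 × 1 × 8 = 67.8 kips.
Design strength φR_n = 0.85 × 67.8 = 57.6 kips.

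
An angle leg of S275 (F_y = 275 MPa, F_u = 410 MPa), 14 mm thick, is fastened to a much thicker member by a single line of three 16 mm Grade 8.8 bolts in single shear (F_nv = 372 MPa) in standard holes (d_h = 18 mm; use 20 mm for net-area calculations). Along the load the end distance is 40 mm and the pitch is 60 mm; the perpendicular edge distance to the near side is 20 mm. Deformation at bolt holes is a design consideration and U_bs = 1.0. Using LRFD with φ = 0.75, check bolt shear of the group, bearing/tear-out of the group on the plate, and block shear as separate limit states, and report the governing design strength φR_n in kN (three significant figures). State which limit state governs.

Bolt shear: A_b = π·16²/4 = 201.1 mm²; R_n = 372 × 201.1 × 3 × 1 / 1000 = 224.4 kN → 0.75 × 224.4 = 168 kN.
Bearing: edge l_c = 31, r_n = 213.5 kN; interior l_c = 42, r_n = 220.4 kN; R_n = 213.5 + 2·220.4 = 654.4 kN → 491 kN.
Block shear: A_gv = 2240, A_nv = 1540, A_nt = 140 mm²; R_n = min(0.6F_uA_nv, 0.6F_yA_gv) + U_bs·F_u·A_nt = 427 kN → 320 kN.
Bolt shear governs: 168 kN.

168 kN (bolt shear governs)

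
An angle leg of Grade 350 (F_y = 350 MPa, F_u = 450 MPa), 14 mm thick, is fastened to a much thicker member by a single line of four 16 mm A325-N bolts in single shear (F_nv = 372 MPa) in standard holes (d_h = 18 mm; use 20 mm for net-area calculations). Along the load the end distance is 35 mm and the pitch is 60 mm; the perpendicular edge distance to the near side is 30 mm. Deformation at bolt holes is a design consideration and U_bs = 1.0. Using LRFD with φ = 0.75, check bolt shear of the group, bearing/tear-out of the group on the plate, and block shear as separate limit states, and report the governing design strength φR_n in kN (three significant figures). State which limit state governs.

Bolt shear: A_b = π·16²/4 = 201.1 mm²; R_n = 372 × 201.1 × 4 × 1 / 1000 = 299.2 kN → 0.75 × 299.2 = 224 kN.
Bearing: edge l_c = 26, r_n = 196.6 kN; interior l_c = 42, r_n = 241.9 kN; R_n = 196.6 + 3·241.9 = 922.3 kN → 692 kN.
Block shear: A_gv = 3010, A_nv = 2030, A_nt = 280 mm²; R_n = min(0.6F_uA_nv, 0.6F_yA_gv) + U_bs·F_u·A_nt = 674.1 kN → 506 kN.
Bolt shear governs: 224 kN.

224 kN (bolt shear governs)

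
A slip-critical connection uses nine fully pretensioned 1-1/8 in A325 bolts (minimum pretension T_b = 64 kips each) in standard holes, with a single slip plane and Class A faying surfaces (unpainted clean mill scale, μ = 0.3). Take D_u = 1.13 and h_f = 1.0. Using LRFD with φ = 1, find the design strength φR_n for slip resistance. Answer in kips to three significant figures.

R_n = μ · D_u · h_f · T_b · n_s · n_b = 0.3 × 1.13 × 1.0 × 64 × 1 × 9 = 195.3 kips.
Design strength φR_n = 1 × 195.3 = 195 kips.

195 kips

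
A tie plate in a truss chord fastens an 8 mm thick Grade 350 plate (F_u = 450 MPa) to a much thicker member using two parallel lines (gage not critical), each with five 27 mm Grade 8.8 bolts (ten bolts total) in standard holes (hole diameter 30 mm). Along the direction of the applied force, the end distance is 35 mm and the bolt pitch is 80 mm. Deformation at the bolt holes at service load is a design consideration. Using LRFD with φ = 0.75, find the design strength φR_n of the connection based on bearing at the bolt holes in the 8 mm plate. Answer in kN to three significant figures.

1430 kN

Per bolt r_n = 1.2 l_c t F_u ≤ 2.4 d t F_u; upper limit = 2.4 × 27 × 8 × 450 / 1000 = 233.3 kN.
Edge bolt: l_c = 35 − 30/2 = 20 mm → 1.2 × 20 × 8 × 450 / 1000 = 86.4 → r_n = 86.4 kN.
Interior bolts: l_c = 80 − 30 = 50 mm → 1.2 × 50 × 8 × 450 / 1000 = 216 → r_n = 216 kN.
R_n = 2 × 86.4 + 8 × 216 = 1901 kN.
Design strength φR_n = 0.75 × 1901 = 1430 kN.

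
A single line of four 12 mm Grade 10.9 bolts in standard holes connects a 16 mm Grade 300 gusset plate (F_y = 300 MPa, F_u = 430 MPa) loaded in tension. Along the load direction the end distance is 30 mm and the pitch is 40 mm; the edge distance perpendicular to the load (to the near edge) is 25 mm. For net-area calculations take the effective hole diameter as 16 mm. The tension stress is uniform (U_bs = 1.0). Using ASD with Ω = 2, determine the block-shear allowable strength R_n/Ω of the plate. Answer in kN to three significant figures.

Shear plane L_v = 30 + 3·40 = 150 mm; A_gv = 150 × 16 = 2400 mm².
A_nv = (150 − 3.5·16) × 16 = 1504 mm².
A_nt = (25 − 0.5·16) × 16 = 272 mm².
0.6 F_u A_nv = 388 kN; 0.6 F_y A_gv = 432 kN → shear rupture governs the shear term.
R_n = 388 + 1.0 × 430 × 272 / 1000 = 505 kN.
Allowable strength R_n/Ω = 505 / 2 = 252 kN.

252 kN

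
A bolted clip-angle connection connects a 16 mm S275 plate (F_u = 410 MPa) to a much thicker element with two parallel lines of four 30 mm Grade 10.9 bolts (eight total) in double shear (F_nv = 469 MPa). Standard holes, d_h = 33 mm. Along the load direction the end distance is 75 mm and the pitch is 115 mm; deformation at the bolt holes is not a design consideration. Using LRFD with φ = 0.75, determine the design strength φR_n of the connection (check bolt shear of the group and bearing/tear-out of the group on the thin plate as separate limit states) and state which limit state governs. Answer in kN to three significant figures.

3520 kN (bearing governs)

Bolt shear: A_b = π·30²/4 = 706.9 mm²; R_n = 469 × 706.9 × 8 × 2 / 1000 = 5304 kN → 0.75 × 5304 = 3980 kN.
Bearing (1.5 l_c t F_u ≤ 3.0 d t F_u): upper limit = 3.0·30·16·410 / 1000 = 590.4 kN.
  Edge l_c = 75 − 33/2 = 58.5 → r_n = 575.6 kN; interior l_c = 115 − 33 = 82 → r_n = 590.4 kN.
  R_n,bearing = 2·575.6 + 6·590.4 = 4694 kN → 0.75 × 4694 = 3520 kN.
Bearing governs: 3520 kN.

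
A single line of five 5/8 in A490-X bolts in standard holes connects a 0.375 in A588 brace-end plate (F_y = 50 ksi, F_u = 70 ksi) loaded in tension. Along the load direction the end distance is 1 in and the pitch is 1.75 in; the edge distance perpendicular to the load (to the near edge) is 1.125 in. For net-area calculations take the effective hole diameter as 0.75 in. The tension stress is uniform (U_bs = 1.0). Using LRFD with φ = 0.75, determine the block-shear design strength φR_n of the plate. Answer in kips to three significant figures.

69.4 kips

Shear plane L_v = 1 + 4·1.75 = 8 in; A_gv = 8 × 0.375 = 3 in².
A_nv = (8 − 4.5·0.75) × 0.375 = 1.734 in².
A_nt = (1.125 − 0.5·0.75) × 0.375 = 0.2812 in².
0.6 F_u A_nv = 72.84 kips; 0.6 F_y A_gv = 90 kips → shear rupture governs the shear term.
R_n = 72.84 + 1.0 × 70 × 0.2812 = 92.53 kips.
Design strength φR_n = 0.75 × 92.53 = 69.4 kips.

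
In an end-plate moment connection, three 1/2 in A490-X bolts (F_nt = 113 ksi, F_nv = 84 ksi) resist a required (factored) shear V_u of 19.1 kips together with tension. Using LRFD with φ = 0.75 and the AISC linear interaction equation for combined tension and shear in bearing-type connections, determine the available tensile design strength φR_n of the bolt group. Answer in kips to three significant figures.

39.2 kips

A_b = π·0.5²/4 = 0.1963 in²; f_rv = 19.1 / (3 × 0.1963) = 32.43 ksi.
F'_nt = 1.3 F_nt − (F_nt / φF_nv) f_rv = 1.3·113 − (113/(0.75·84))·32.43 = 88.74 ksi, capped at F_nt → F'_nt = 88.74 ksi.
R_n = F'_nt · A_b · n = 88.74 × 0.1963 × 3 = 52.27 kips.
Design strength φR_n = 0.75 × 52.27 = 39.2 kips.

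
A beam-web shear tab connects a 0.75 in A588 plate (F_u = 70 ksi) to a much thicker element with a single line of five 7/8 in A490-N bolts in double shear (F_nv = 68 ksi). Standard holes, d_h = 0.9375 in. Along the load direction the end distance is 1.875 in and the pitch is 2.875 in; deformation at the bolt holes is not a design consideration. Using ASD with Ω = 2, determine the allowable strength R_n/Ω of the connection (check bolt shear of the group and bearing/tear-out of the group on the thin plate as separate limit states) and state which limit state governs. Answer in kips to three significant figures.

Bolt shear: A_b = π·0.875²/4 = 0.6013 in²; R_n = 68 × 0.6013 × 5 × 2 = 408.9 kips → 408.9 / 2 = 204 kips.
Bearing (1.5 l_c t F_u ≤ 3.0 d t F_u): upper limit = 3.0·0.875·0.75·70 = 137.8 kips.
  Edge l_c = 1.875 − 0.9375/2 = 1.406 → r_n = 110.7 kips; interior l_c = 2.875 − 0.9375 = 1.938 → r_n = 137.8 kips.
  R_n,bearing = 1·110.7 + 4·137.8 = 662 kips → 662 / 2 = 331 kips.
Bolt shear governs: 204 kips.

204 kips (bolt shear governs)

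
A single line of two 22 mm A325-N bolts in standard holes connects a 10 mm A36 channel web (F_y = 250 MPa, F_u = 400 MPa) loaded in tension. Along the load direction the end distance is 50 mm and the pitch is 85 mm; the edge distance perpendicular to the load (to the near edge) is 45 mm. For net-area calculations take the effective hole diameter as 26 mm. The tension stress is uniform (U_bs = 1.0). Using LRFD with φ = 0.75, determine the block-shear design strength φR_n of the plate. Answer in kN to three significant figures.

Shear plane L_v = 50 + 1·85 = 135 mm; A_gv = 135 × 10 = 1350 mm².
A_nv = (135 − 1.5·26) × 10 = 960 mm².
A_nt = (45 − 0.5·26) × 10 = 320 mm².
0.6 F_u A_nv = 230.4 kN; 0.6 F_y A_gv = 202.5 kN → shear yielding governs the shear term.
R_n = 202.5 + 1.0 × 400 × 320 / 1000 = 330.5 kN.
Design strength φR_n = 0.75 × 330.5 = 248 kN.

248 kN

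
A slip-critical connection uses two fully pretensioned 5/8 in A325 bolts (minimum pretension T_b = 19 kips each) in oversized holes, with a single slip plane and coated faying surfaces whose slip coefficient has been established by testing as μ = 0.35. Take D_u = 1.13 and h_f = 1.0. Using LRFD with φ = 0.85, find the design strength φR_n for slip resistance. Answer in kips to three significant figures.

12.8 kips

R_n = μ · D_u · h_f · T_b · n_s · n_b = 0.35 × 1.13 × 1.0 × 19 × 1 × 2 = 15.03 kips.
Design strength φR_n = 0.85 × 15.03 = 12.8 kips.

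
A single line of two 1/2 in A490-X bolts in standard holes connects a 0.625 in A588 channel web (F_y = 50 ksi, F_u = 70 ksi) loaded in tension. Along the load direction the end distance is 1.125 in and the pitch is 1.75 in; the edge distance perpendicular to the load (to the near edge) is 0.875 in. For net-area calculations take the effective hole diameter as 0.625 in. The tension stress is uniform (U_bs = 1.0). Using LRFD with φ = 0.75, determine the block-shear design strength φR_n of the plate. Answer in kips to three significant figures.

56.6 kips

Shear plane L_v = 1.125 + 1·1.75 = 2.875 in; A_gv = 2.875 × 0.625 = 1.797 in².
A_nv = (2.875 − 1.5·0.625) × 0.625 = 1.211 in².
A_nt = (0.875 − 0.5·0.625) × 0.625 = 0.3516 in².
0.6 F_u A_nv = 50.86 kips; 0.6 F_y A_gv = 53.91 kips → shear rupture governs the shear term.
R_n = 50.86 + 1.0 × 70 × 0.3516 = 75.47 kips.
Design strength φR_n = 0.75 × 75.47 = 56.6 kips.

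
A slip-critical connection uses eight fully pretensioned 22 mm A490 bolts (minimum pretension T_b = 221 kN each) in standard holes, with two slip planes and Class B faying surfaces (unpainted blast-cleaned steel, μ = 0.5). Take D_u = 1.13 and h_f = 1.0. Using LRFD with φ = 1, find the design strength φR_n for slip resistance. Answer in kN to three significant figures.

2000 kN

R_n = μ · D_u · h_f · T_b · n_s · n_b = 0.5 × 1.13 × 1.0 × 221 × 2 × 8 = 1998 kN.
Design strength φR_n = 1 × 1998 = 2000 kN.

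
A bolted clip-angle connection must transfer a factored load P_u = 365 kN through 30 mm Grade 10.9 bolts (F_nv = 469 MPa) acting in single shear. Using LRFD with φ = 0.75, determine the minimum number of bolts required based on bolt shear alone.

2 bolts

A_b = π·30²/4 = 706.9 mm².
Per-bolt design strength φR_n = 0.75 × 469 × 706.9 × 1 / 1000 = 248.6 kN.
n ≥ 365 / 248.6 = 1.468 → use 2 bolts.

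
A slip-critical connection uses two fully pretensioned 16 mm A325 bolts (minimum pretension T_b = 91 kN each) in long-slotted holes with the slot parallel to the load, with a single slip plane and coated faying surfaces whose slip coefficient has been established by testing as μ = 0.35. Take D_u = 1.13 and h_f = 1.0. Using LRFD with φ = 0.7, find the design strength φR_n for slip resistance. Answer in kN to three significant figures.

R_n = μ · D_u · h_f · T_b · n_s · n_b = 0.35 × 1.13 × 1.0 × 91 × 1 × 2 = 71.98 kN.
Design strength φR_n = 0.7 × 71.98 = 50.4 kN.

50.4 kN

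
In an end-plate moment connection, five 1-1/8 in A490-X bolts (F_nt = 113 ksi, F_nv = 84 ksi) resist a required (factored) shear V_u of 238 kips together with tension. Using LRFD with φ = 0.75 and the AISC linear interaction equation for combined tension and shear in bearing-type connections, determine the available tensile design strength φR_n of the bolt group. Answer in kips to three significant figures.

A_b = π·1.125²/4 = 0.994 in²; f_rv = 238 / (5 × 0.994) = 47.89 ksi.
F'_nt = 1.3 F_nt − (F_nt / φF_nv) f_rv = 1.3·113 − (113/(0.75·84))·47.89 = 61.01 ksi, capped at F_nt → F'_nt = 61.01 ksi.
R_n = F'_nt · A_b · n = 61.01 × 0.994 × 5 = 303.2 kips.
Design strength φR_n = 0.75 × 303.2 = 227 kips.

227 kips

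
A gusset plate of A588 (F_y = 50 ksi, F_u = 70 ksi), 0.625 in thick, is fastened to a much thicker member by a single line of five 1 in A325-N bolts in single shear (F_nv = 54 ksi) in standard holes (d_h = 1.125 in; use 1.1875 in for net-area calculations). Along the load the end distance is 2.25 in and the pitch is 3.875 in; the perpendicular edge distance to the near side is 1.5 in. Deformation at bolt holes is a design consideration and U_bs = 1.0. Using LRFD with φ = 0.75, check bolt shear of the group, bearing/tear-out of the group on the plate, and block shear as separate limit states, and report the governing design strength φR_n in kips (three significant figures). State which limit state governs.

Bolt shear: A_b = π·1²/4 = 0.7854 in²; R_n = 54 × 0.7854 × 5 × 1 = 212.1 kips → 0.75 × 212.1 = 159 kips.
Bearing: edge l_c = 1.688, r_n = 88.59 kips; interior l_c = 2.75, r_n = 105 kips; R_n = 88.59 + 4·105 = 508.6 kips → 381 kips.
Block shear: A_gv = 11.09, A_nv = 7.754, A_nt = 0.5664 in²; R_n = min(0.6F_uA_nv, 0.6F_yA_gv) + U_bs·F_u·A_nt = 365.3 kips → 274 kips.
Bolt shear governs: 159 kips.

159 kips (bolt shear governs)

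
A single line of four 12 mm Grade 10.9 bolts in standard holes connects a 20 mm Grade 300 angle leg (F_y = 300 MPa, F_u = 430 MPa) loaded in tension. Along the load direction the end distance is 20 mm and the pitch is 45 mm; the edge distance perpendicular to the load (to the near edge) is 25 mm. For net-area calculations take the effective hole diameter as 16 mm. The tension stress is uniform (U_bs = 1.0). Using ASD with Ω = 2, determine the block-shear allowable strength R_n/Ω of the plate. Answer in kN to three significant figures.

Shear plane L_v = 20 + 3·45 = 155 mm; A_gv = 155 × 20 = 3100 mm².
A_nv = (155 − 3.5·16) × 20 = 1980 mm².
A_nt = (25 − 0.5·16) × 20 = 340 mm².
0.6 F_u A_nv = 510.8 kN; 0.6 F_y A_gv = 558 kN → shear rupture governs the shear term.
R_n = 510.8 + 1.0 × 430 × 340 / 1000 = 657 kN.
Allowable strength R_n/Ω = 657 / 2 = 329 kN.

329 kN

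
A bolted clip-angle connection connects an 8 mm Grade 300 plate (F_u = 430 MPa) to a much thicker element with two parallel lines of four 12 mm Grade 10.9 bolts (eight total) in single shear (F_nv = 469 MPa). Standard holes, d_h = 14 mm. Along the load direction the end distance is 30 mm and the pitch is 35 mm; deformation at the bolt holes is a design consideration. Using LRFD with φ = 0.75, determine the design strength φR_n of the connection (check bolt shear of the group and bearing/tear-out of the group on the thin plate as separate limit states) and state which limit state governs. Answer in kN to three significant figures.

318 kN (bolt shear governs)

Bolt shear: A_b = π·12²/4 = 113.1 mm²; R_n = 469 × 113.1 × 8 × 1 / 1000 = 424.3 kN → 0.75 × 424.3 = 318 kN.
Bearing (1.2 l_c t F_u ≤ 2.4 d t F_u): upper limit = 2.4·12·8·430 / 1000 = 99.07 kN.
  Edge l_c = 30 − 14/2 = 23 → r_n = 94.94 kN; interior l_c = 35 − 14 = 21 → r_n = 86.69 kN.
  R_n,bearing = 2·94.94 + 6·86.69 = 710 kN → 0.75 × 710 = 533 kN.
Bolt shear governs: 318 kN.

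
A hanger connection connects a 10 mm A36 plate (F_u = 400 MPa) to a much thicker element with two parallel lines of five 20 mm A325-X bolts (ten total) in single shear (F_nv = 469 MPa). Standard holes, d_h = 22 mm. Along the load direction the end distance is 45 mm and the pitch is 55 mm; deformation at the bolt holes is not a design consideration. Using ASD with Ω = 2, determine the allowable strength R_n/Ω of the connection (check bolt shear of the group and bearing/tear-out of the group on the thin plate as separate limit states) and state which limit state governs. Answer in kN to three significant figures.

737 kN (bolt shear governs)

Bolt shear: A_b = π·20²/4 = 314.2 mm²; R_n = 469 × 314.2 × 10 × 1 / 1000 = 1473 kN → 1473 / 2 = 737 kN.
Bearing (1.5 l_c t F_u ≤ 3.0 d t F_u): upper limit = 3.0·20·10·400 / 1000 = 240 kN.
  Edge l_c = 45 − 22/2 = 34 → r_n = 204 kN; interior l_c = 55 − 22 = 33 → r_n = 198 kN.
  R_n,bearing = 2·204 + 8·198 = 1992 kN → 1992 / 2 = 996 kN.
Bolt shear governs: 737 kN.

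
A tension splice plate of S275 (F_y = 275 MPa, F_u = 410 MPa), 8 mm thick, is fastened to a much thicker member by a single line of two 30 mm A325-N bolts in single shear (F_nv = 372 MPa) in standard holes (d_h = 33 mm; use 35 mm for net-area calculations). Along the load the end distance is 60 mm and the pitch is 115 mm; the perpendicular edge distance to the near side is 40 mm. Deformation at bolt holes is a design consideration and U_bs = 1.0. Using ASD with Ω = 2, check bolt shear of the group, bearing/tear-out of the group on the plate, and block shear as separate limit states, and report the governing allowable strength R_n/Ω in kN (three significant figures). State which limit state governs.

Bolt shear: A_b = π·30²/4 = 706.9 mm²; R_n = 372 × 706.9 × 2 × 1 / 1000 = 525.9 kN → 525.9 / 2 = 263 kN.
Bearing: edge l_c = 43.5, r_n = 171.2 kN; interior l_c = 82, r_n = 236.2 kN; R_n = 171.2 + 1·236.2 = 407.4 kN → 204 kN.
Block shear: A_gv = 1400, A_nv = 980, A_nt = 180 mm²; R_n = min(0.6F_uA_nv, 0.6F_yA_gv) + U_bs·F_u·A_nt = 304.8 kN → 152 kN.
Block shear governs: 152 kN.

152 kN (block shear governs)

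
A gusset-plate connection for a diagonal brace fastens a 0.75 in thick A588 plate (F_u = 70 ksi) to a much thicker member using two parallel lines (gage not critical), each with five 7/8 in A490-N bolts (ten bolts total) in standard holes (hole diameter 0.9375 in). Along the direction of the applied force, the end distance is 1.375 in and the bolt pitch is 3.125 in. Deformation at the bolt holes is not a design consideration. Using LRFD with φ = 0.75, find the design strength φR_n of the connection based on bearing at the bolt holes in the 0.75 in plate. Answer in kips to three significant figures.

Per bolt r_n = 1.5 l_c t F_u ≤ 3.0 d t F_u; upper limit = 3.0 × 0.875 × 0.75 × 70 = 137.8 kips.
Edge bolt: l_c = 1.375 − 0.9375/2 = 0.9062 in → 1.5 × 0.9062 × 0.75 × 70 = 71.37 → r_n = 71.37 kips.
Interior bolts: l_c = 3.125 − 0.9375 = 2.188 in → 1.5 × 2.188 × 0.75 × 70 = 172.3 → r_n = 137.8 kips.
R_n = 2 × 71.37 + 8 × 137.8 = 1245 kips.
Design strength φR_n = 0.75 × 1245 = 934 kips.

934 kips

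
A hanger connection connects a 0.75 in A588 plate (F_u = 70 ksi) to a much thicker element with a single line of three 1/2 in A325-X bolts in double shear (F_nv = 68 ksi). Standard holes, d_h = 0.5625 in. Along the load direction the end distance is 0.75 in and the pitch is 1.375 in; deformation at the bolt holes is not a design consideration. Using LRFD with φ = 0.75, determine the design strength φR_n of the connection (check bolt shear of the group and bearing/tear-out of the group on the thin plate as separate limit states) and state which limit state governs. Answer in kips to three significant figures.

Bolt shear: A_b = π·0.5²/4 = 0.1963 in²; R_n = 68 × 0.1963 × 3 × 2 = 80.11 kips → 0.75 × 80.11 = 60.1 kips.
Bearing (1.5 l_c t F_u ≤ 3.0 d t F_u): upper limit = 3.0·0.5·0.75·70 = 78.75 kips.
  Edge l_c = 0.75 − 0.5625/2 = 0.4688 → r_n = 36.91 kips; interior l_c = 1.375 − 0.5625 = 0.8125 → r_n = 63.98 kips.
  R_n,bearing = 1·36.91 + 2·63.98 = 164.9 kips → 0.75 × 164.9 = 124 kips.
Bolt shear governs: 60.1 kips.

60.1 kips (bolt shear governs)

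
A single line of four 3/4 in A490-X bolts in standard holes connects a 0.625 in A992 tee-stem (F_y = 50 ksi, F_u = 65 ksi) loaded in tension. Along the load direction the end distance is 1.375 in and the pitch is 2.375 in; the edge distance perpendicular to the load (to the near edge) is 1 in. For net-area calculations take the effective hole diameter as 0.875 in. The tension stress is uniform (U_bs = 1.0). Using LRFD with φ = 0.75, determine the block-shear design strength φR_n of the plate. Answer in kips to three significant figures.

117 kips

Shear plane L_v = 1.375 + 3·2.375 = 8.5 in; A_gv = 8.5 × 0.625 = 5.312 in².
A_nv = (8.5 − 3.5·0.875) × 0.625 = 3.398 in².
A_nt = (1 − 0.5·0.875) × 0.625 = 0.3516 in².
0.6 F_u A_nv = 132.5 kips; 0.6 F_y A_gv = 159.4 kips → shear rupture governs the shear term.
R_n = 132.5 + 1.0 × 65 × 0.3516 = 155.4 kips.
Design strength φR_n = 0.75 × 155.4 = 117 kips.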